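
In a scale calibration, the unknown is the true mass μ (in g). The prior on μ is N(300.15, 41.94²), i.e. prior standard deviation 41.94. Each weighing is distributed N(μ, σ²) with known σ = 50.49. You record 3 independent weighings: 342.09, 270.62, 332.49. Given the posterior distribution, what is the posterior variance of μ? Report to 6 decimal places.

For Normal data with known variance σ², a Normal(μ₀, σ₀²) prior on μ is conjugate. Posterior precision = 1/σ₀² + n/σ²; posterior mean is the precision-weighted average of μ₀ and x̄.
σ₀² = 41.94² = 1758.9636, σ² = 50.49² = 2549.2401; σ² + n·σ₀² = 2549.2401 + 3·1758.9636 = 7826.1309.
Posterior precision = 1/σ₀² + n/σ² = 1/1758.9636 + 3/2549.2401 = (σ² + n·σ₀²)/(σ₀²σ²) = 7826.1309/(1758.9636·2549.2401); posterior variance σₙ² = σ₀²σ²/(σ² + n·σ₀²) = 1758.9636·2549.2401/7826.1309 = 572.954963.

572.954963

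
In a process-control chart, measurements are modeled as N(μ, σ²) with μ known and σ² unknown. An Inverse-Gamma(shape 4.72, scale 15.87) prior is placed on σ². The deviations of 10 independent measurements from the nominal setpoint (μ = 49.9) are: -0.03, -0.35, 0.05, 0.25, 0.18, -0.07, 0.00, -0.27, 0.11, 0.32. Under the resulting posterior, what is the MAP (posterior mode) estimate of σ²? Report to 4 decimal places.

With known mean μ and an Inverse-Gamma(α, β) prior on σ², the Normal likelihood is conjugate: posterior is Inv-Gamma(α + n/2, β + Σ(xᵢ−μ)²/2).
Σ(xᵢ−μ)² = (-0.03)² + (-0.35)² + (0.05)² + (0.25)² + (0.18)² + (-0.07)² + (0.00)² + (-0.27)² + (0.11)² + (0.32)² = 0.4131.
Posterior: Inv-Gamma(4.72 + 10/2, 15.87 + 0.4131/2) = Inv-Gamma(9.72, 16.07655).
Mode = β/(α+1) = 16.07655/10.72 = 1.4997.

1.4997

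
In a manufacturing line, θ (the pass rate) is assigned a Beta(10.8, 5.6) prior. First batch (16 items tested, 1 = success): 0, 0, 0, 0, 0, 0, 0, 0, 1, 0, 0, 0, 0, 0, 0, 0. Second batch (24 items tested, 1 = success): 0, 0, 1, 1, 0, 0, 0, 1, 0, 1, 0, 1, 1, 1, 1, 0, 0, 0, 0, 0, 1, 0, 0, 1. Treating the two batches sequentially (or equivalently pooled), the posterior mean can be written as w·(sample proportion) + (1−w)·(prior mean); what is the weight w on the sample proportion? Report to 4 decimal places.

The Beta prior is conjugate to a Binomial/Bernoulli likelihood; the update adds successes to α and failures to β.
Total number of items tested: n = 16 + 24 = 40.
Posterior mean = (α₀+k)/(α₀+β₀+n) = [n/(α₀+β₀+n)]·(k/n) + [(α₀+β₀)/(α₀+β₀+n)]·α₀/(α₀+β₀), so only n and the prior enter the weight.
The weight on the data is w = n/(α₀+β₀+n) = 40/(10.8+5.6+40) = 40/56.4 = 0.7092.

0.7092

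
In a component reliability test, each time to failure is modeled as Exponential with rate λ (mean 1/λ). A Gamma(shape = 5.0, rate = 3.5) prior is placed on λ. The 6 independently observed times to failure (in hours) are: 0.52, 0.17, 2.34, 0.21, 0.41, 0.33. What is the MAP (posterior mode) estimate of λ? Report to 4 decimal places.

1.3369

With a Gamma(shape α, rate β) prior on the exponential rate λ, the posterior after n observations with total T = Σxᵢ is Gamma(α+n, β+T).
Sum of observations T = 3.98 hours; n = 6.
Posterior: Gamma(5.0+6, 3.5+3.98) = Gamma(11.0, 7.48).
Mode = (α−1)/β = 1.3369.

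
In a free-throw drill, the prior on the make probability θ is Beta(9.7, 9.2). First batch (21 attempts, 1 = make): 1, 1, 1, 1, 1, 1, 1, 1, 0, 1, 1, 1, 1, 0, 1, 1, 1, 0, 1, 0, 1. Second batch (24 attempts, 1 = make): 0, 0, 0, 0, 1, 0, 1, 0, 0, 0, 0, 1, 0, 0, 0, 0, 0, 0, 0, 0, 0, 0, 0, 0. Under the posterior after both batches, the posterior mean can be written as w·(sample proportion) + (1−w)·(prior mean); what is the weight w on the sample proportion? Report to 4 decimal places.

0.7042

The Beta prior is conjugate to a Binomial/Bernoulli likelihood; the update adds successes to α and failures to β.
Total number of attempts: n = 21 + 24 = 45.
Posterior mean = (α₀+k)/(α₀+β₀+n) = [n/(α₀+β₀+n)]·(k/n) + [(α₀+β₀)/(α₀+β₀+n)]·α₀/(α₀+β₀), so only n and the prior enter the weight.
The weight on the data is w = n/(α₀+β₀+n) = 45/(9.7+9.2+45) = 45/63.9 = 0.7042.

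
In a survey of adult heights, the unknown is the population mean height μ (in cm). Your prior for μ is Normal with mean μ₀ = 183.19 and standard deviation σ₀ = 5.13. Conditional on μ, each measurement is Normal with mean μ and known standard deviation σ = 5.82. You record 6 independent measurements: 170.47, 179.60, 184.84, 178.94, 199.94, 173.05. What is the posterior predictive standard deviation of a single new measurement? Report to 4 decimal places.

6.2065

For Normal data with known variance σ², a Normal(μ₀, σ₀²) prior on μ is conjugate. Posterior precision = 1/σ₀² + n/σ²; posterior mean is the precision-weighted average of μ₀ and x̄.
σ₀² = 5.13² = 26.3169, σ² = 5.82² = 33.8724; σ² + n·σ₀² = 33.8724 + 6·26.3169 = 191.7738.
Posterior precision = 1/σ₀² + n/σ² = 1/26.3169 + 6/33.8724 = (σ² + n·σ₀²)/(σ₀²σ²) = 191.7738/(26.3169·33.8724); posterior variance σₙ² = σ₀²σ²/(σ² + n·σ₀²) = 26.3169·33.8724/191.7738 = 4.648271.
Predictive variance for one new observation = σₙ² + σ² = 26.3169·33.8724/191.7738 + 33.8724 = σ²·(σ₀² + 191.7738)/191.7738 = 33.8724·218.0907/191.7738 = 38.520671; SD = √(33.8724·218.0907/191.7738) = 6.2065.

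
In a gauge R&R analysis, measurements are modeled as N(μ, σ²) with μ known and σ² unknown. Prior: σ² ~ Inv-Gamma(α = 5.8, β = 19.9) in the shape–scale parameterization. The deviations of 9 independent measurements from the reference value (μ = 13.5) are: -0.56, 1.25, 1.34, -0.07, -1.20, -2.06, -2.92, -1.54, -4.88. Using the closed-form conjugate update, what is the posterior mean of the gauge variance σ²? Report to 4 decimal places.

4.5093

With known mean μ and an Inverse-Gamma(α, β) prior on σ², the Normal likelihood is conjugate: posterior is Inv-Gamma(α + n/2, β + Σ(xᵢ−μ)²/2).
Σ(xᵢ−μ)² = (-0.56)² + (1.25)² + (1.34)² + (-0.07)² + (-1.20)² + (-2.06)² + (-2.92)² + (-1.54)² + (-4.88)² = 44.0726.
Posterior: Inv-Gamma(5.8 + 9/2, 19.9 + 44.0726/2) = Inv-Gamma(10.30, 41.93630).
E[σ²|data] = β/(α−1) = 41.93630/9.30 = 4.5093.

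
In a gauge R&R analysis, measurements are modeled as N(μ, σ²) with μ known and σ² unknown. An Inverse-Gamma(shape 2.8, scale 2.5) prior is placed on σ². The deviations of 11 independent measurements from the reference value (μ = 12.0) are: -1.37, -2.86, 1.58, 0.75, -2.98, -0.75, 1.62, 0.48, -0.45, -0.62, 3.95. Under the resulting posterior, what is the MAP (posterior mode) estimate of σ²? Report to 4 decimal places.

2.5055

With known mean μ and an Inverse-Gamma(α, β) prior on σ², the Normal likelihood is conjugate: posterior is Inv-Gamma(α + n/2, β + Σ(xᵢ−μ)²/2).
Σ(xᵢ−μ)² = (-1.37)² + (-2.86)² + (1.58)² + (0.75)² + (-2.98)² + (-0.75)² + (1.62)² + (0.48)² + (-0.45)² + (-0.62)² + (3.95)² = 41.6025.
Posterior: Inv-Gamma(2.8 + 11/2, 2.5 + 41.6025/2) = Inv-Gamma(8.30, 23.30125).
Mode = β/(α+1) = 23.30125/9.30 = 2.5055.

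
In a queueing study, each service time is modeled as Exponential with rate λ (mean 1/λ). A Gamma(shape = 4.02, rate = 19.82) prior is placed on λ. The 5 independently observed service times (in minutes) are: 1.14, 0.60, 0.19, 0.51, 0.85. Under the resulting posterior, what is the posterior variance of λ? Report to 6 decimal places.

With a Gamma(shape α, rate β) prior on the exponential rate λ, the posterior after n observations with total T = Σxᵢ is Gamma(α+n, β+T).
Sum of observations T = 3.29 minutes; n = 5.
Posterior: Gamma(4.02+5, 19.82+3.29) = Gamma(9.02, 23.11).
Var = α/β² = 0.016889.

0.016889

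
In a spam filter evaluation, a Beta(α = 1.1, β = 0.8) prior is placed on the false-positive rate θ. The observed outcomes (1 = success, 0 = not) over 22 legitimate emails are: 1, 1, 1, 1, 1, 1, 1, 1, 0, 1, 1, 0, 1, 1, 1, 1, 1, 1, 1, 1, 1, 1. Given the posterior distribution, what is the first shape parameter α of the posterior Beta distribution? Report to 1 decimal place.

The Beta prior is conjugate to a Binomial/Bernoulli likelihood; the update adds successes to α and failures to β.
Posterior: Beta(α+k, β+n−k) = Beta(1.1+20, 0.8+2) = Beta(21.1, 2.8).
Posterior α = 21.1.

21.1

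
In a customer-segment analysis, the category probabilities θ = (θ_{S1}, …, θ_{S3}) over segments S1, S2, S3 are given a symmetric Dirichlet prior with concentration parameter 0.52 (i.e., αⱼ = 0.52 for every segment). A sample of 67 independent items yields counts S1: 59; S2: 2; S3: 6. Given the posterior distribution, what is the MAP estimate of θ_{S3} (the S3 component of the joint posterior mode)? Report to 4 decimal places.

The Dirichlet prior is conjugate to the Multinomial likelihood: each posterior αⱼ = prior αⱼ + observed count nⱼ.
Posterior concentration: (59.52, 2.52, 6.52), total = 68.56.
Joint mode component: (α_{S3}−1)/(Σα−K) = 5.52/65.56 = 0.0842.

0.0842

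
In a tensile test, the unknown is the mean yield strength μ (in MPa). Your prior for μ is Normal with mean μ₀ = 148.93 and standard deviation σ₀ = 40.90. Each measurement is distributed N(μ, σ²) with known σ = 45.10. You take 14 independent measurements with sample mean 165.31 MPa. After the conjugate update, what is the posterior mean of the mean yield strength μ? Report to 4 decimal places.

164.0011

For Normal data with known variance σ², a Normal(μ₀, σ₀²) prior on μ is conjugate. Posterior precision = 1/σ₀² + n/σ²; posterior mean is the precision-weighted average of μ₀ and x̄.
n·x̄ = 14·165.31 = 2314.34.
σ₀² = 40.90² = 1672.81, σ² = 45.10² = 2034.01; σ² + n·σ₀² = 2034.01 + 14·1672.81 = 25453.35.
Posterior mean = (μ₀/σ₀² + n·x̄/σ²)/(1/σ₀² + n/σ²) = (σ²·μ₀ + σ₀²·n·x̄)/(σ² + n·σ₀²) = (2034.01·148.93 + 1672.81·2314.34)/25453.35 = 4174376.2047/25453.35 = 164.0011.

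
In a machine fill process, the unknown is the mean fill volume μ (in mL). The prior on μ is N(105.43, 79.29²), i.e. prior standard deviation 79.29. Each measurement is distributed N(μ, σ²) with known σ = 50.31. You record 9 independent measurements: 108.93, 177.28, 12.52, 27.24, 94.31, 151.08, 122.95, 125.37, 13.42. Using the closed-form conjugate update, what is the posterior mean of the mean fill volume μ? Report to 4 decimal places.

93.1174

For Normal data with known variance σ², a Normal(μ₀, σ₀²) prior on μ is conjugate. Posterior precision = 1/σ₀² + n/σ²; posterior mean is the precision-weighted average of μ₀ and x̄.
Σxᵢ = 108.93 + 177.28 + 12.52 + 27.24 + 94.31 + 151.08 + 122.95 + 125.37 + 13.42 = 833.1, so n·x̄ = 833.1.
σ₀² = 79.29² = 6286.9041, σ² = 50.31² = 2531.0961; σ² + n·σ₀² = 2531.0961 + 9·6286.9041 = 59113.233.
Posterior mean = (μ₀/σ₀² + n·x̄/σ²)/(1/σ₀² + n/σ²) = (σ²·μ₀ + σ₀²·n·x̄)/(σ² + n·σ₀²) = (2531.0961·105.43 + 6286.9041·833.1)/59113.233 = 5504473.267533/59113.233 = 93.1174.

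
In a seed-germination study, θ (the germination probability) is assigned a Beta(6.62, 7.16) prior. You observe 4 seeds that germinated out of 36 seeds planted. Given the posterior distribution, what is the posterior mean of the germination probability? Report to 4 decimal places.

The Beta prior is conjugate to a Binomial/Bernoulli likelihood; the update adds successes to α and failures to β.
Posterior: Beta(α+k, β+n−k) = Beta(6.62+4, 7.16+32) = Beta(10.62, 39.16).
Posterior mean = α/(α+β) = 10.62/49.78 = 0.2133.

0.2133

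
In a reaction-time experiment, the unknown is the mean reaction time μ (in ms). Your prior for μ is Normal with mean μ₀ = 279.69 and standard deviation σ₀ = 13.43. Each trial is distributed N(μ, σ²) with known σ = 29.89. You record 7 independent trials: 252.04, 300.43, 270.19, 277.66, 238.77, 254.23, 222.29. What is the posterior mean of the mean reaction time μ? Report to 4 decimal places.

267.7921

For Normal data with known variance σ², a Normal(μ₀, σ₀²) prior on μ is conjugate. Posterior precision = 1/σ₀² + n/σ²; posterior mean is the precision-weighted average of μ₀ and x̄.
Σxᵢ = 252.04 + 300.43 + 270.19 + 277.66 + 238.77 + 254.23 + 222.29 = 1815.61, so n·x̄ = 1815.61.
σ₀² = 13.43² = 180.3649, σ² = 29.89² = 893.4121; σ² + n·σ₀² = 893.4121 + 7·180.3649 = 2155.9664.
Posterior mean = (μ₀/σ₀² + n·x̄/σ²)/(1/σ₀² + n/σ²) = (σ²·μ₀ + σ₀²·n·x̄)/(σ² + n·σ₀²) = (893.4121·279.69 + 180.3649·1815.61)/2155.9664 = 577350.746338/2155.9664 = 267.7921.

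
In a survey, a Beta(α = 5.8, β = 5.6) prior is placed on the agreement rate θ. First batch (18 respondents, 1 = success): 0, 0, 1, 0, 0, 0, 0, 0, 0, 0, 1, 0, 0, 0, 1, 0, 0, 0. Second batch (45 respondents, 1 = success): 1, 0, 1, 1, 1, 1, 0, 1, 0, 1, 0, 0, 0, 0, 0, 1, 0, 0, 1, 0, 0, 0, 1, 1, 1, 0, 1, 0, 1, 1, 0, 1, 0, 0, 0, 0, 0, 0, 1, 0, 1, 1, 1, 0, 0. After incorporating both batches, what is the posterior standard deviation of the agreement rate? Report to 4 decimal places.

0.0561

The Beta prior is conjugate to a Binomial/Bernoulli likelihood; the update adds successes to α and failures to β.
After batch 1: Beta(5.8+3, 5.6+15) = Beta(8.8, 20.6).
After batch 2: Beta(8.8+20, 20.6+25) = Beta(28.8, 45.6).
Var = αβ/((α+β)²(α+β+1)) = 28.8·45.6/(74.4²·75.4) = 0.00314659; SD = √0.00314659 = 0.0561.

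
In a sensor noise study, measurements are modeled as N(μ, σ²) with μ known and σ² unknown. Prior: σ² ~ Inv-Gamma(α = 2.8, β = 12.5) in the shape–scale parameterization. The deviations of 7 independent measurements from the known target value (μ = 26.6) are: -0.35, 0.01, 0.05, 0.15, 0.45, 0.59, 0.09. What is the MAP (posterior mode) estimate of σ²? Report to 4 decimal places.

With known mean μ and an Inverse-Gamma(α, β) prior on σ², the Normal likelihood is conjugate: posterior is Inv-Gamma(α + n/2, β + Σ(xᵢ−μ)²/2).
Σ(xᵢ−μ)² = (-0.35)² + (0.01)² + (0.05)² + (0.15)² + (0.45)² + (0.59)² + (0.09)² = 0.7063.
Posterior: Inv-Gamma(2.8 + 7/2, 12.5 + 0.7063/2) = Inv-Gamma(6.30, 12.85315).
Mode = β/(α+1) = 12.85315/7.30 = 1.7607.

1.7607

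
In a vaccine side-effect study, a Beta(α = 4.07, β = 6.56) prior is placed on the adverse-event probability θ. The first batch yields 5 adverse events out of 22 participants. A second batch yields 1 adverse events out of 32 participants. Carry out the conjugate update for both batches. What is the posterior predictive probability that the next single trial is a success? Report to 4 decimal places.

0.1558

The Beta prior is conjugate to a Binomial/Bernoulli likelihood; the update adds successes to α and failures to β.
After batch 1: Beta(4.07+5, 6.56+17) = Beta(9.07, 23.56).
After batch 2: Beta(9.07+1, 23.56+31) = Beta(10.07, 54.56).
For a single future Bernoulli trial, P(success | data) = α/(α+β) = 0.1558.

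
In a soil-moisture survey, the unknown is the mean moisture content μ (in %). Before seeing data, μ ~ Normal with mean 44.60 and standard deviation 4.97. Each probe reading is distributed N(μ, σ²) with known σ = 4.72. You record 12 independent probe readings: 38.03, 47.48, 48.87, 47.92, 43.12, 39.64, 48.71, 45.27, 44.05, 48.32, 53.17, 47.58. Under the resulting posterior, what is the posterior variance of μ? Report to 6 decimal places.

For Normal data with known variance σ², a Normal(μ₀, σ₀²) prior on μ is conjugate. Posterior precision = 1/σ₀² + n/σ²; posterior mean is the precision-weighted average of μ₀ and x̄.
σ₀² = 4.97² = 24.7009, σ² = 4.72² = 22.2784; σ² + n·σ₀² = 22.2784 + 12·24.7009 = 318.6892.
Posterior precision = 1/σ₀² + n/σ² = 1/24.7009 + 12/22.2784 = (σ² + n·σ₀²)/(σ₀²σ²) = 318.6892/(24.7009·22.2784); posterior variance σₙ² = σ₀²σ²/(σ² + n·σ₀²) = 24.7009·22.2784/318.6892 = 1.726750.

1.726750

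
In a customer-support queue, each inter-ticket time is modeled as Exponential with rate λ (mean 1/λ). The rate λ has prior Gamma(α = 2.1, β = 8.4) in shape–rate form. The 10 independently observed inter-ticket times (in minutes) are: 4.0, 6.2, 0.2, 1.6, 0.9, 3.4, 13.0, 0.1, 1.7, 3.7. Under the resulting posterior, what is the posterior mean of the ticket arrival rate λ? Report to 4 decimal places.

0.2801

With a Gamma(shape α, rate β) prior on the exponential rate λ, the posterior after n observations with total T = Σxᵢ is Gamma(α+n, β+T).
Sum of observations T = 34.8 minutes; n = 10.
Posterior: Gamma(2.1+10, 8.4+34.8) = Gamma(12.1, 43.2).
Posterior mean of λ = α/β = 12.1/43.2 = 0.2801.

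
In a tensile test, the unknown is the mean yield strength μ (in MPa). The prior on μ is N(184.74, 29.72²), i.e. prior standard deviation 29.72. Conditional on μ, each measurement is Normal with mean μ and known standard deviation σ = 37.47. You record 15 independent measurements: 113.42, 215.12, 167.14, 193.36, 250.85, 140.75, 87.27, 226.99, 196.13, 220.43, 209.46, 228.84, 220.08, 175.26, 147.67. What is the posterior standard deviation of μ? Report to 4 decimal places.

For Normal data with known variance σ², a Normal(μ₀, σ₀²) prior on μ is conjugate. Posterior precision = 1/σ₀² + n/σ²; posterior mean is the precision-weighted average of μ₀ and x̄.
σ₀² = 29.72² = 883.2784, σ² = 37.47² = 1404.0009; σ² + n·σ₀² = 1404.0009 + 15·883.2784 = 14653.1769.
Posterior precision = 1/σ₀² + n/σ² = 1/883.2784 + 15/1404.0009 = (σ² + n·σ₀²)/(σ₀²σ²) = 14653.1769/(883.2784·1404.0009); posterior variance σₙ² = σ₀²σ²/(σ² + n·σ₀²) = 883.2784·1404.0009/14653.1769 = 84.631727.
Posterior SD = √σₙ² = √(883.2784·1404.0009/14653.1769) = 9.1996.

9.1996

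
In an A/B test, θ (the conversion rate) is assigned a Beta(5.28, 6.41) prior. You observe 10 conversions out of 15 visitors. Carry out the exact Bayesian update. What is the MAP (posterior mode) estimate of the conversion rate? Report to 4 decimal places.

The Beta prior is conjugate to a Binomial/Bernoulli likelihood; the update adds successes to α and failures to β.
Posterior: Beta(α+k, β+n−k) = Beta(5.28+10, 6.41+5) = Beta(15.28, 11.41).
Mode of Beta(a,b) for a,b>1 is (a−1)/(a+b−2) = 14.28/24.69 = 0.5784.

0.5784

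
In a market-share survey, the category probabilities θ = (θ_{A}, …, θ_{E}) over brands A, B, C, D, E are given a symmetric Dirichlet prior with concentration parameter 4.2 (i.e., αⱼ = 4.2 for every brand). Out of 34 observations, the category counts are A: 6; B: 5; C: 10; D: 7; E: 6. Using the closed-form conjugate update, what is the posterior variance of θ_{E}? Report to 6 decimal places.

0.002698

The Dirichlet prior is conjugate to the Multinomial likelihood: each posterior αⱼ = prior αⱼ + observed count nⱼ.
Posterior concentration: (10.2, 9.2, 14.2, 11.2, 10.2), total = 55.0.
Var[θ_j] = α_j(Σα−α_j)/((Σα)²(Σα+1)) = 10.2·44.8/(55.0²·56.0) = 0.002698.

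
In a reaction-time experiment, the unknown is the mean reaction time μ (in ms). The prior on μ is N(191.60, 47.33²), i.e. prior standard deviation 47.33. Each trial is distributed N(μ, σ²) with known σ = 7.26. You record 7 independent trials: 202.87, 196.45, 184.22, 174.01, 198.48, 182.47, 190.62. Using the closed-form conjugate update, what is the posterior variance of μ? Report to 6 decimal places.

For Normal data with known variance σ², a Normal(μ₀, σ₀²) prior on μ is conjugate. Posterior precision = 1/σ₀² + n/σ²; posterior mean is the precision-weighted average of μ₀ and x̄.
σ₀² = 47.33² = 2240.1289, σ² = 7.26² = 52.7076; σ² + n·σ₀² = 52.7076 + 7·2240.1289 = 15733.6099.
Posterior precision = 1/σ₀² + n/σ² = 1/2240.1289 + 7/52.7076 = (σ² + n·σ₀²)/(σ₀²σ²) = 15733.6099/(2240.1289·52.7076); posterior variance σₙ² = σ₀²σ²/(σ² + n·σ₀²) = 2240.1289·52.7076/15733.6099 = 7.504433.

7.504433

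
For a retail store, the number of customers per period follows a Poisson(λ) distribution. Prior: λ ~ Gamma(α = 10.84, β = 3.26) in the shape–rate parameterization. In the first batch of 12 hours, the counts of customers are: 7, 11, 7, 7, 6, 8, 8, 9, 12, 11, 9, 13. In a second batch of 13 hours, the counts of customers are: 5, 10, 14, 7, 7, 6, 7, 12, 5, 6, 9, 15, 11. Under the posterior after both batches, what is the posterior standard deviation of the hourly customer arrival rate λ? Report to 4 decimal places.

0.5400

With a Gamma(shape α, rate β) prior, the Poisson likelihood is conjugate: the posterior is Gamma(α + ΣXᵢ, β + n).
Batch 1: sum of counts S = 108 over n = 12 hours.
After batch 1: Gamma(α+S, β+n) = Gamma(10.84+108, 3.26+12) = Gamma(118.84, 15.26).
Batch 2: sum of counts S = 114 over n = 13 hours.
After batch 2: Gamma(α+S, β+n) = Gamma(118.84+114, 15.26+13) = Gamma(232.84, 28.26).
SD = √α/β = √232.84/28.26 = 0.5400.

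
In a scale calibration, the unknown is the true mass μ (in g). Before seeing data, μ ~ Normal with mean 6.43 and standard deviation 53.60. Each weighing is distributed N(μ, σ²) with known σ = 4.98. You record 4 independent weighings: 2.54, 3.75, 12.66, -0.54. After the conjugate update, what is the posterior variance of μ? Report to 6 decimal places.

6.186748

For Normal data with known variance σ², a Normal(μ₀, σ₀²) prior on μ is conjugate. Posterior precision = 1/σ₀² + n/σ²; posterior mean is the precision-weighted average of μ₀ and x̄.
σ₀² = 53.60² = 2872.96, σ² = 4.98² = 24.8004; σ² + n·σ₀² = 24.8004 + 4·2872.96 = 11516.6404.
Posterior precision = 1/σ₀² + n/σ² = 1/2872.96 + 4/24.8004 = (σ² + n·σ₀²)/(σ₀²σ²) = 11516.6404/(2872.96·24.8004); posterior variance σₙ² = σ₀²σ²/(σ² + n·σ₀²) = 2872.96·24.8004/11516.6404 = 6.186748.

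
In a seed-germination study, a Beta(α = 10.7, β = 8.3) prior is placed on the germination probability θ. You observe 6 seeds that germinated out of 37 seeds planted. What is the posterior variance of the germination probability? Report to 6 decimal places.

The Beta prior is conjugate to a Binomial/Bernoulli likelihood; the update adds successes to α and failures to β.
Posterior: Beta(α+k, β+n−k) = Beta(10.7+6, 8.3+31) = Beta(16.7, 39.3).
Var = αβ/((α+β)²(α+β+1)) = 16.7·39.3/(56.0²·57.0) = 0.003672.

0.003672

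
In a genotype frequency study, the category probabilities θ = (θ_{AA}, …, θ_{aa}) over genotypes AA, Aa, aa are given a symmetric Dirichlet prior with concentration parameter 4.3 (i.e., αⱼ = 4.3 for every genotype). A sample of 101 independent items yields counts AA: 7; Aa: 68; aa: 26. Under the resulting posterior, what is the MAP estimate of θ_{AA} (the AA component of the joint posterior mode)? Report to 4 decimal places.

The Dirichlet prior is conjugate to the Multinomial likelihood: each posterior αⱼ = prior αⱼ + observed count nⱼ.
Posterior concentration: (11.3, 72.3, 30.3), total = 113.9.
Joint mode component: (α_{AA}−1)/(Σα−K) = 10.3/110.9 = 0.0929.

0.0929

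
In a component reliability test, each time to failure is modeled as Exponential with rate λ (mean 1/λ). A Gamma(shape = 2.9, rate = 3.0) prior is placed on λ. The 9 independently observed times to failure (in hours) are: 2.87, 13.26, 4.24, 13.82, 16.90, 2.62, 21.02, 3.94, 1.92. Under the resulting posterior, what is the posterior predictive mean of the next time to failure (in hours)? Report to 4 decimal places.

With a Gamma(shape α, rate β) prior on the exponential rate λ, the posterior after n observations with total T = Σxᵢ is Gamma(α+n, β+T).
Sum of observations T = 80.59 hours; n = 9.
Posterior: Gamma(2.9+9, 3.0+80.59) = Gamma(11.9, 83.59).
The predictive distribution for the next observation is Lomax; its mean is β/(α−1) = 83.59/10.9 = 7.6688.

7.6688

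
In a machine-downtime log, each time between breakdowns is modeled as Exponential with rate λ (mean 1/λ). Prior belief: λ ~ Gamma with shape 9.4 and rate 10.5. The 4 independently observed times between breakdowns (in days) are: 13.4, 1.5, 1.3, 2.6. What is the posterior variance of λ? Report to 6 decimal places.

With a Gamma(shape α, rate β) prior on the exponential rate λ, the posterior after n observations with total T = Σxᵢ is Gamma(α+n, β+T).
Sum of observations T = 18.8 days; n = 4.
Posterior: Gamma(9.4+4, 10.5+18.8) = Gamma(13.4, 29.3).
Var = α/β² = 0.015609.

0.015609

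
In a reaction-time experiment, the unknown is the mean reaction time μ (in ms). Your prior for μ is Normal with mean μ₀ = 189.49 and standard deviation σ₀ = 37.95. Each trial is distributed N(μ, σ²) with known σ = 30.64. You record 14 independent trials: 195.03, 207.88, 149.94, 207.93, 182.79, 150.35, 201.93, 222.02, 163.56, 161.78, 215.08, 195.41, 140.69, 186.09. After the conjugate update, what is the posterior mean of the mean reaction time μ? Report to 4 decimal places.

For Normal data with known variance σ², a Normal(μ₀, σ₀²) prior on μ is conjugate. Posterior precision = 1/σ₀² + n/σ²; posterior mean is the precision-weighted average of μ₀ and x̄.
Σxᵢ = 195.03 + 207.88 + 149.94 + 207.93 + 182.79 + 150.35 + 201.93 + 222.02 + 163.56 + 161.78 + 215.08 + 195.41 + 140.69 + 186.09 = 2580.48, so n·x̄ = 2580.48.
σ₀² = 37.95² = 1440.2025, σ² = 30.64² = 938.8096; σ² + n·σ₀² = 938.8096 + 14·1440.2025 = 21101.6446.
Posterior mean = (μ₀/σ₀² + n·x̄/σ²)/(1/σ₀² + n/σ²) = (σ²·μ₀ + σ₀²·n·x̄)/(σ² + n·σ₀²) = (938.8096·189.49 + 1440.2025·2580.48)/21101.6446 = 3894308.778304/21101.6446 = 184.5500.

184.5500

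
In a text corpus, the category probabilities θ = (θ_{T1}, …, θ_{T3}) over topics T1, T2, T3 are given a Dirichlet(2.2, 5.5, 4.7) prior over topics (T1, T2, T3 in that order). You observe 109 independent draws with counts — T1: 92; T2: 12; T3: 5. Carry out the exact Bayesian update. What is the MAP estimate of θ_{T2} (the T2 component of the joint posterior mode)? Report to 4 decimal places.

0.1394

The Dirichlet prior is conjugate to the Multinomial likelihood: each posterior αⱼ = prior αⱼ + observed count nⱼ.
Posterior concentration: (94.2, 17.5, 9.7), total = 121.4.
Joint mode component: (α_{T2}−1)/(Σα−K) = 16.5/118.4 = 0.1394.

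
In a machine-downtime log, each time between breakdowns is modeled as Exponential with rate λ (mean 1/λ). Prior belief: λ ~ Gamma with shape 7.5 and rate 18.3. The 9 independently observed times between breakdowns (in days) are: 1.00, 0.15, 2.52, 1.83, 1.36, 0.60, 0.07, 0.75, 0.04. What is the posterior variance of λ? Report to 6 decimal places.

0.023285

With a Gamma(shape α, rate β) prior on the exponential rate λ, the posterior after n observations with total T = Σxᵢ is Gamma(α+n, β+T).
Sum of observations T = 8.32 days; n = 9.
Posterior: Gamma(7.5+9, 18.3+8.32) = Gamma(16.5, 26.62).
Var = α/β² = 0.023285.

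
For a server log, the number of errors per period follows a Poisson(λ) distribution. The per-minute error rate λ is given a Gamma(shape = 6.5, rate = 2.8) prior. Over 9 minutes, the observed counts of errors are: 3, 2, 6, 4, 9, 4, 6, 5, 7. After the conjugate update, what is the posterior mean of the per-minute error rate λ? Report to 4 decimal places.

With a Gamma(shape α, rate β) prior, the Poisson likelihood is conjugate: the posterior is Gamma(α + ΣXᵢ, β + n).
Sum of counts S = 46 over n = 9 minutes.
Posterior: Gamma(α+S, β+n) = Gamma(6.5+46, 2.8+9) = Gamma(52.5, 11.8).
Posterior mean = α/β = 52.5/11.8 = 4.4492.

4.4492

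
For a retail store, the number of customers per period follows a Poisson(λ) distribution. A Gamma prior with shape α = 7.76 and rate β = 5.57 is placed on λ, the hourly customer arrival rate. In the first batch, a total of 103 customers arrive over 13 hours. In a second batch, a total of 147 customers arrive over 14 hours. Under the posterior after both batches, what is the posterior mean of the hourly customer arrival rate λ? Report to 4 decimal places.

7.9140

With a Gamma(shape α, rate β) prior, the Poisson likelihood is conjugate: the posterior is Gamma(α + ΣXᵢ, β + n).
After batch 1: Gamma(α+S, β+n) = Gamma(7.76+103, 5.57+13) = Gamma(110.76, 18.57).
After batch 2: Gamma(α+S, β+n) = Gamma(110.76+147, 18.57+14) = Gamma(257.76, 32.57).
Posterior mean = α/β = 257.76/32.57 = 7.9140.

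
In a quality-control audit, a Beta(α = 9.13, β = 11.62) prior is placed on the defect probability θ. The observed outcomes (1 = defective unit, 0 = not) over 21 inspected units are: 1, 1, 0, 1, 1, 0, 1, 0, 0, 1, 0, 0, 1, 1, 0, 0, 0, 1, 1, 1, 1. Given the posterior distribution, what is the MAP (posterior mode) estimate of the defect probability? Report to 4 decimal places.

The Beta prior is conjugate to a Binomial/Bernoulli likelihood; the update adds successes to α and failures to β.
Posterior: Beta(α+k, β+n−k) = Beta(9.13+12, 11.62+9) = Beta(21.13, 20.62).
Mode of Beta(a,b) for a,b>1 is (a−1)/(a+b−2) = 20.13/39.75 = 0.5064.

0.5064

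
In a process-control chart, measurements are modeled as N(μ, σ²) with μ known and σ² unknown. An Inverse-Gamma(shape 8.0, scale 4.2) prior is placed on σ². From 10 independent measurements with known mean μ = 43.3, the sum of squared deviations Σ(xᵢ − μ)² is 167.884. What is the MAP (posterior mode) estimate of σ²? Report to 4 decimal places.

With known mean μ and an Inverse-Gamma(α, β) prior on σ², the Normal likelihood is conjugate: posterior is Inv-Gamma(α + n/2, β + Σ(xᵢ−μ)²/2).
Posterior: Inv-Gamma(8.0 + 10/2, 4.2 + 167.884/2) = Inv-Gamma(13.00, 88.1420).
Mode = β/(α+1) = 88.1420/14.00 = 6.2959.

6.2959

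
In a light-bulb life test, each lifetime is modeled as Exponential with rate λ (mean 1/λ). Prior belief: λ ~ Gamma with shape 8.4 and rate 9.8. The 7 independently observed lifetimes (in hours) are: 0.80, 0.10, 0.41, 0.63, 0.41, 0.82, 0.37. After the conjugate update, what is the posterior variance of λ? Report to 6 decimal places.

0.086538

With a Gamma(shape α, rate β) prior on the exponential rate λ, the posterior after n observations with total T = Σxᵢ is Gamma(α+n, β+T).
Sum of observations T = 3.54 hours; n = 7.
Posterior: Gamma(8.4+7, 9.8+3.54) = Gamma(15.4, 13.34).
Var = α/β² = 0.086538.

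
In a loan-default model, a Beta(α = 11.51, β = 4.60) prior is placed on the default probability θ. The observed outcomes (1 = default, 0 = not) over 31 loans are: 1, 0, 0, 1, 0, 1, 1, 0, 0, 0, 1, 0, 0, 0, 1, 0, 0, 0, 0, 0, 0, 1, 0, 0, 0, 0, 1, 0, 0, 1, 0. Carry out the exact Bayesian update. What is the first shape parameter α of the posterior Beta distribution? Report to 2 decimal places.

20.51

The Beta prior is conjugate to a Binomial/Bernoulli likelihood; the update adds successes to α and failures to β.
Posterior: Beta(α+k, β+n−k) = Beta(11.51+9, 4.60+22) = Beta(20.51, 26.60).
Posterior α = 20.51.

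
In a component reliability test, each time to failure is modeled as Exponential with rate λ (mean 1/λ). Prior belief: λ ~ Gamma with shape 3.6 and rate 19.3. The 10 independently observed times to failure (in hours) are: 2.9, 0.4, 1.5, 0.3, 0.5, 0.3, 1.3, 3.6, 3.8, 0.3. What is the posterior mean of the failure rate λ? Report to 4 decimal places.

With a Gamma(shape α, rate β) prior on the exponential rate λ, the posterior after n observations with total T = Σxᵢ is Gamma(α+n, β+T).
Sum of observations T = 14.9 hours; n = 10.
Posterior: Gamma(3.6+10, 19.3+14.9) = Gamma(13.6, 34.2).
Posterior mean of λ = α/β = 13.6/34.2 = 0.3977.

0.3977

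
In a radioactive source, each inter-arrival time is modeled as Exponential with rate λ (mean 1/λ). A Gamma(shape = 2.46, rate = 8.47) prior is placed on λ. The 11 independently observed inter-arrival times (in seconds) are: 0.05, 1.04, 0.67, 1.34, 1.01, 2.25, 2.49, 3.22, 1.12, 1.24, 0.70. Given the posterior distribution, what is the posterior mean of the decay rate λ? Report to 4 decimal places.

With a Gamma(shape α, rate β) prior on the exponential rate λ, the posterior after n observations with total T = Σxᵢ is Gamma(α+n, β+T).
Sum of observations T = 15.13 seconds; n = 11.
Posterior: Gamma(2.46+11, 8.47+15.13) = Gamma(13.46, 23.60).
Posterior mean of λ = α/β = 13.46/23.60 = 0.5703.

0.5703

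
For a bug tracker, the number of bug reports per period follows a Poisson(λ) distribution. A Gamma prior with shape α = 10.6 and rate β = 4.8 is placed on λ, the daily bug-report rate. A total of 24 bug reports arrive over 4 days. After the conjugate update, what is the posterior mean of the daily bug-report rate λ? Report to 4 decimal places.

3.9318

With a Gamma(shape α, rate β) prior, the Poisson likelihood is conjugate: the posterior is Gamma(α + ΣXᵢ, β + n).
Posterior: Gamma(α+S, β+n) = Gamma(10.6+24, 4.8+4) = Gamma(34.6, 8.8).
Posterior mean = α/β = 34.6/8.8 = 3.9318.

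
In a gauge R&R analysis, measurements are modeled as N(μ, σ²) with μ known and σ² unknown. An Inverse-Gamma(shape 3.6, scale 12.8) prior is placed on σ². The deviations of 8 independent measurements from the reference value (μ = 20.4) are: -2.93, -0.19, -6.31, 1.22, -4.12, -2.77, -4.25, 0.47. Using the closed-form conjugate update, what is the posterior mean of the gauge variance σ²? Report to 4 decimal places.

8.9740

With known mean μ and an Inverse-Gamma(α, β) prior on σ², the Normal likelihood is conjugate: posterior is Inv-Gamma(α + n/2, β + Σ(xᵢ−μ)²/2).
Σ(xᵢ−μ)² = (-2.93)² + (-0.19)² + (-6.31)² + (1.22)² + (-4.12)² + (-2.77)² + (-4.25)² + (0.47)² = 92.8562.
Posterior: Inv-Gamma(3.6 + 8/2, 12.8 + 92.8562/2) = Inv-Gamma(7.60, 59.22810).
E[σ²|data] = β/(α−1) = 59.22810/6.60 = 8.9740.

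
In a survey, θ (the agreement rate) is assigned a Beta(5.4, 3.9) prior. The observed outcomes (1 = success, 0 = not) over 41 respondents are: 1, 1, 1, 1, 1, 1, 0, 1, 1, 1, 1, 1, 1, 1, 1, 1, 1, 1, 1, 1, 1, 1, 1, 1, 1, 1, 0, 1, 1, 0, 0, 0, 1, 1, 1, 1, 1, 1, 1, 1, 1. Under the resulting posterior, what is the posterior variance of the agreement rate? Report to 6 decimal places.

0.002839

The Beta prior is conjugate to a Binomial/Bernoulli likelihood; the update adds successes to α and failures to β.
Posterior: Beta(α+k, β+n−k) = Beta(5.4+36, 3.9+5) = Beta(41.4, 8.9).
Var = αβ/((α+β)²(α+β+1)) = 41.4·8.9/(50.3²·51.3) = 0.002839.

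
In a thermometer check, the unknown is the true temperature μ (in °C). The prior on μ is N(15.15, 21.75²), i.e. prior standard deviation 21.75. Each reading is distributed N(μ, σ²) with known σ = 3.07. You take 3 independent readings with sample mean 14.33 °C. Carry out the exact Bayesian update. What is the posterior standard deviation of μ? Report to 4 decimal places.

1.7666

For Normal data with known variance σ², a Normal(μ₀, σ₀²) prior on μ is conjugate. Posterior precision = 1/σ₀² + n/σ²; posterior mean is the precision-weighted average of μ₀ and x̄.
σ₀² = 21.75² = 473.0625, σ² = 3.07² = 9.4249; σ² + n·σ₀² = 9.4249 + 3·473.0625 = 1428.6124.
Posterior precision = 1/σ₀² + n/σ² = 1/473.0625 + 3/9.4249 = (σ² + n·σ₀²)/(σ₀²σ²) = 1428.6124/(473.0625·9.4249); posterior variance σₙ² = σ₀²σ²/(σ² + n·σ₀²) = 473.0625·9.4249/1428.6124 = 3.120907.
Posterior SD = √σₙ² = √(473.0625·9.4249/1428.6124) = 1.7666.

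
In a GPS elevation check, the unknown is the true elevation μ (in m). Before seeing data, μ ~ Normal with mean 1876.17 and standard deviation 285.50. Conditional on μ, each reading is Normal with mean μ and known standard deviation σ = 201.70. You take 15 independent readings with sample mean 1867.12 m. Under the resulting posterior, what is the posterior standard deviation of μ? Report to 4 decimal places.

51.2333

For Normal data with known variance σ², a Normal(μ₀, σ₀²) prior on μ is conjugate. Posterior precision = 1/σ₀² + n/σ²; posterior mean is the precision-weighted average of μ₀ and x̄.
σ₀² = 285.50² = 81510.25, σ² = 201.70² = 40682.89; σ² + n·σ₀² = 40682.89 + 15·81510.25 = 1263336.64.
Posterior precision = 1/σ₀² + n/σ² = 1/81510.25 + 15/40682.89 = (σ² + n·σ₀²)/(σ₀²σ²) = 1263336.64/(81510.25·40682.89); posterior variance σₙ² = σ₀²σ²/(σ² + n·σ₀²) = 81510.25·40682.89/1263336.64 = 2624.852656.
Posterior SD = √σₙ² = √(81510.25·40682.89/1263336.64) = 51.2333.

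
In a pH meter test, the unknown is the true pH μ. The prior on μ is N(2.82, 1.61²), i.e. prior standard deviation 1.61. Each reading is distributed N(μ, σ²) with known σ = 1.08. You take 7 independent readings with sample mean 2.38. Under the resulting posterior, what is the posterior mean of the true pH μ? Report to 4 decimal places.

For Normal data with known variance σ², a Normal(μ₀, σ₀²) prior on μ is conjugate. Posterior precision = 1/σ₀² + n/σ²; posterior mean is the precision-weighted average of μ₀ and x̄.
n·x̄ = 7·2.38 = 16.66.
σ₀² = 1.61² = 2.5921, σ² = 1.08² = 1.1664; σ² + n·σ₀² = 1.1664 + 7·2.5921 = 19.3111.
Posterior mean = (μ₀/σ₀² + n·x̄/σ²)/(1/σ₀² + n/σ²) = (σ²·μ₀ + σ₀²·n·x̄)/(σ² + n·σ₀²) = (1.1664·2.82 + 2.5921·16.66)/19.3111 = 46.473634/19.3111 = 2.4066.

2.4066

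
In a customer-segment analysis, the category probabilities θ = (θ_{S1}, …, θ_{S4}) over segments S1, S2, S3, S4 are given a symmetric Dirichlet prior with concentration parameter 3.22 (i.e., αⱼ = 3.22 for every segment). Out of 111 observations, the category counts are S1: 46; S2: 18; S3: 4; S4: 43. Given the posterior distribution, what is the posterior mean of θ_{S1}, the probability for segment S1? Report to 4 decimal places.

0.3973

The Dirichlet prior is conjugate to the Multinomial likelihood: each posterior αⱼ = prior αⱼ + observed count nⱼ.
Posterior concentration: (49.22, 21.22, 7.22, 46.22), total = 123.88.
E[θ_{S1}|data] = α_{S1}/Σα = 49.22/123.88 = 0.3973.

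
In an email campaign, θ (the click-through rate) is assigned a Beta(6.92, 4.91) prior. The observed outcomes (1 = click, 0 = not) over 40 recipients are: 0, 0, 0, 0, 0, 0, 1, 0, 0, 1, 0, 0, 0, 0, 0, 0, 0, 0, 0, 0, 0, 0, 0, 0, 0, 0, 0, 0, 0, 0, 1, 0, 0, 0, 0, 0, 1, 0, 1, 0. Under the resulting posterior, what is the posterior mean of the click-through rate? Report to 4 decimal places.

0.2300

The Beta prior is conjugate to a Binomial/Bernoulli likelihood; the update adds successes to α and failures to β.
Posterior: Beta(α+k, β+n−k) = Beta(6.92+5, 4.91+35) = Beta(11.92, 39.91).
Posterior mean = α/(α+β) = 11.92/51.83 = 0.2300.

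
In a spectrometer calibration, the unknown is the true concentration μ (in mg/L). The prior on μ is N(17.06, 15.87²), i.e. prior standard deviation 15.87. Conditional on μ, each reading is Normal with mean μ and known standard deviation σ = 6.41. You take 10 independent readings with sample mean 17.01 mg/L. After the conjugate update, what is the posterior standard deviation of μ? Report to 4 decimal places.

2.0107

For Normal data with known variance σ², a Normal(μ₀, σ₀²) prior on μ is conjugate. Posterior precision = 1/σ₀² + n/σ²; posterior mean is the precision-weighted average of μ₀ and x̄.
σ₀² = 15.87² = 251.8569, σ² = 6.41² = 41.0881; σ² + n·σ₀² = 41.0881 + 10·251.8569 = 2559.6571.
Posterior precision = 1/σ₀² + n/σ² = 1/251.8569 + 10/41.0881 = (σ² + n·σ₀²)/(σ₀²σ²) = 2559.6571/(251.8569·41.0881); posterior variance σₙ² = σ₀²σ²/(σ² + n·σ₀²) = 251.8569·41.0881/2559.6571 = 4.042855.
Posterior SD = √σₙ² = √(251.8569·41.0881/2559.6571) = 2.0107.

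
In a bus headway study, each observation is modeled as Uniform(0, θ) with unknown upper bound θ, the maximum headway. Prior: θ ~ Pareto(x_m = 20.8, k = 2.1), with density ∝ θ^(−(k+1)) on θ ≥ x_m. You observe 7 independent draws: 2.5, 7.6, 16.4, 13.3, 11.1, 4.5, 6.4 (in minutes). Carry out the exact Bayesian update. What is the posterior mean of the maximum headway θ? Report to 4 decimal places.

A Pareto(scale x_m, shape k) prior on the upper bound θ of Uniform(0, θ) is conjugate: posterior is Pareto(max(x_m, max xᵢ), k + n).
Sample maximum = 16.4; prior scale x_m = 20.8 → posterior scale = max = 20.8.
Posterior shape = 2.1 + 7 = 9.1.
E[θ|data] = k·x_m/(k−1) = 9.1·20.8/8.1 = 23.3679.

23.3679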